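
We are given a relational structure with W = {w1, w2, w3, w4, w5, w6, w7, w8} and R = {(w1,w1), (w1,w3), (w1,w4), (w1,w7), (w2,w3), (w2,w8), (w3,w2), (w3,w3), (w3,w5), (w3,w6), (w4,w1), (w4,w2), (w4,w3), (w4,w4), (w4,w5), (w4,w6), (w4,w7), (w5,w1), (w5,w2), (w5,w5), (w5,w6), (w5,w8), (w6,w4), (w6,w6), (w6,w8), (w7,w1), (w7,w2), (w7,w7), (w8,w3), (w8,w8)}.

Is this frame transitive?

Transitive: no — w1 R w3 and w3 R w2, but not w1 R w2.

No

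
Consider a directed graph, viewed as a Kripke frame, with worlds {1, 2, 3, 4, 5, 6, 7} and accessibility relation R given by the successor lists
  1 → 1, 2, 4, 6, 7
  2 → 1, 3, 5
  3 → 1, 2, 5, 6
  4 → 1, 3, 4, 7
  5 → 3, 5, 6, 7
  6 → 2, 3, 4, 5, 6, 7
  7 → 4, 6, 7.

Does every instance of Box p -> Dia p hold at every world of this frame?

By correspondence theory, D is valid on a frame iff R is serial.
Serial: yes — every world has a successor (e.g. 1 R 1).

Yes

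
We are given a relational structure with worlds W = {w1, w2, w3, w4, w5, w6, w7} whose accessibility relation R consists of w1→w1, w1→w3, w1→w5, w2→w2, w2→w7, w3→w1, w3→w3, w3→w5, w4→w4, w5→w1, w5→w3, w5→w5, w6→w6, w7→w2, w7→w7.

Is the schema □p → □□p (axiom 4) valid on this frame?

Yes

Axiom 4 corresponds to the accessibility relation being transitive.
Transitive: yes — every two-step R-path is closed by a direct edge.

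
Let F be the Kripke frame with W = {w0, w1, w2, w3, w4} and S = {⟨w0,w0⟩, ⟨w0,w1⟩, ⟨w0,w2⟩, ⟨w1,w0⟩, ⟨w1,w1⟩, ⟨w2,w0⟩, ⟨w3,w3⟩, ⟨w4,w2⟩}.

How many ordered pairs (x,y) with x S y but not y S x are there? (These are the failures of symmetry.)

1

Enumerating: (w4,w2).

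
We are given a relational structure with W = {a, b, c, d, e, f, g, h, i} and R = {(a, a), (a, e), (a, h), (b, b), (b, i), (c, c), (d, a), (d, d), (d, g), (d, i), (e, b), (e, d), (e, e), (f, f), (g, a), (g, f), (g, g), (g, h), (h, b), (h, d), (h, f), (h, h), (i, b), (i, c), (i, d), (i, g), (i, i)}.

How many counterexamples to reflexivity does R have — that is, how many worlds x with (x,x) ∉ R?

0

R is reflexive; there are no such worlds.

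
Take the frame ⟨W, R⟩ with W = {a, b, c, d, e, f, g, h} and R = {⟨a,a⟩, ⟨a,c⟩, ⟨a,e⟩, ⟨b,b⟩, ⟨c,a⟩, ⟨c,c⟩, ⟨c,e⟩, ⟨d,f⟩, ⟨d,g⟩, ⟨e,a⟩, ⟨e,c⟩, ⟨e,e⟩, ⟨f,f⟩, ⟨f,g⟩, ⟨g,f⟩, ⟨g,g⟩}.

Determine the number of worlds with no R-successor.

1

Enumerating: h.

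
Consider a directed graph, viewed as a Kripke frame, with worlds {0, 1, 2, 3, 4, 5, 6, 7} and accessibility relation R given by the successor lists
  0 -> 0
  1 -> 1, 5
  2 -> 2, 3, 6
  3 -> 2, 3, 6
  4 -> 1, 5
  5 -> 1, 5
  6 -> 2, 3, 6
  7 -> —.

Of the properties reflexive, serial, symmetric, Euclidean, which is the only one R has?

Reflexive: no — 4 is not related to itself.
Serial: no — 7 has no R-successor.
Symmetric: no — 4 R 1 but not 1 R 4.
Euclidean: yes — any two successors of a common world are R-related.
Only Euclidean holds.

Euclidean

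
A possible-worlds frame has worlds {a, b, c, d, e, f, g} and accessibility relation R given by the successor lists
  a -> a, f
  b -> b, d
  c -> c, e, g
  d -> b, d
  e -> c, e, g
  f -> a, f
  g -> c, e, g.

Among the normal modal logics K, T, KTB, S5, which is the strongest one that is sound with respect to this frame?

S5

Reflexive (axiom T): yes — every world is R-related to itself.
Symmetric (axiom B): yes — every pair in R has its reverse in R.
Euclidean (axiom 5): yes — any two successors of a common world are R-related.
So F validates K, T, KTB, S5. The strongest is S5.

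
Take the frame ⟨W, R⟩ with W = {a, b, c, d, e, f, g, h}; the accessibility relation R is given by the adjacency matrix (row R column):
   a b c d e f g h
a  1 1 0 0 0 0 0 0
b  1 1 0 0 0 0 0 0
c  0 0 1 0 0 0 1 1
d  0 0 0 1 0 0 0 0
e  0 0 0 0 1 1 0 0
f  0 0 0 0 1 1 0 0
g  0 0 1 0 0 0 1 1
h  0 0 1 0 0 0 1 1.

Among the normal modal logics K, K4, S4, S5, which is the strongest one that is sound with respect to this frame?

S5

Transitive (axiom 4): yes — every two-step R-path is closed by a direct edge.
Reflexive (axiom T): yes — every world is R-related to itself.
Euclidean (axiom 5): yes — any two successors of a common world are R-related.
So F validates K, K4, S4, S5. The strongest is S5.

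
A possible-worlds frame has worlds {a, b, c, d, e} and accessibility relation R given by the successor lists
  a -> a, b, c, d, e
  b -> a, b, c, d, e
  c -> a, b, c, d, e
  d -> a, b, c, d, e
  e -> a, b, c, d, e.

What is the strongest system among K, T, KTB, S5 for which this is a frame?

Reflexive (axiom T): yes — every world is R-related to itself.
Symmetric (axiom B): yes — every pair in R has its reverse in R.
Euclidean (axiom 5): yes — any two successors of a common world are R-related.
So F validates K, T, KTB, S5. The strongest is S5.

S5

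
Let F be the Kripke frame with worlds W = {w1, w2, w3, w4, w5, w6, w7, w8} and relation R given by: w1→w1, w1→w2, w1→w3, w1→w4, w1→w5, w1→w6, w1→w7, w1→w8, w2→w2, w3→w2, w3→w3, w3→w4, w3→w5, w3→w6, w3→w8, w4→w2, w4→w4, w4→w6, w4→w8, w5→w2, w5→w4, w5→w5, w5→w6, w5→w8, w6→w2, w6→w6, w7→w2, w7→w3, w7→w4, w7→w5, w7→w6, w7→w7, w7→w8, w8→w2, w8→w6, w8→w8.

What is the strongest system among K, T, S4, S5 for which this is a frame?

Reflexive (axiom T): yes — every world is R-related to itself.
Transitive (axiom 4): yes — every two-step R-path is closed by a direct edge.
Euclidean (axiom 5): no — w1 R w2 and w1 R w3, but not w2 R w3.
So F validates K, T, S4; S5 would additionally require R to be Euclidean. The strongest is S4.

S4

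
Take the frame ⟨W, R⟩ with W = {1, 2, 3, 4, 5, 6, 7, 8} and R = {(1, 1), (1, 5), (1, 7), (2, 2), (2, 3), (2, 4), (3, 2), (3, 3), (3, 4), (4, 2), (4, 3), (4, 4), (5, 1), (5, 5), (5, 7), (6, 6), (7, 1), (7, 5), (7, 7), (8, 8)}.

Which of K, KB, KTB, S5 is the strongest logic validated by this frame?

Symmetric (axiom B): yes — every pair in R has its reverse in R.
Reflexive (axiom T): yes — every world is R-related to itself.
Euclidean (axiom 5): yes — any two successors of a common world are R-related.
So F validates K, KB, KTB, S5. The strongest is S5.

S5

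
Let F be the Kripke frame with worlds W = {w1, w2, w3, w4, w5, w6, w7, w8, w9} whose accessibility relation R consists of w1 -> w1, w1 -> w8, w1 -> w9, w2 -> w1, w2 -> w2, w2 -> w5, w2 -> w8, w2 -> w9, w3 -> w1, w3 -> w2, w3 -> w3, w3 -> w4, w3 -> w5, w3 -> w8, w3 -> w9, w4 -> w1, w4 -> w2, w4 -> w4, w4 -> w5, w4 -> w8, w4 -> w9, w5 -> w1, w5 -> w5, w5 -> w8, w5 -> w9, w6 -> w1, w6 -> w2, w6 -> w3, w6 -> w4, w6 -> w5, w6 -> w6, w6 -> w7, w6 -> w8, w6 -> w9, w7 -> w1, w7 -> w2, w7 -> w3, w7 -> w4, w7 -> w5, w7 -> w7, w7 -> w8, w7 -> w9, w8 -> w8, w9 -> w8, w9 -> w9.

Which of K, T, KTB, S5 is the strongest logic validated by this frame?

Reflexive (axiom T): yes — every world is R-related to itself.
Symmetric (axiom B): no — w1 R w8 but not w8 R w1.
Euclidean (axiom 5): no — w1 R w8 and w1 R w9, but not w8 R w9.
So F validates K, T; KTB would additionally require R to be symmetric. The strongest is T.

T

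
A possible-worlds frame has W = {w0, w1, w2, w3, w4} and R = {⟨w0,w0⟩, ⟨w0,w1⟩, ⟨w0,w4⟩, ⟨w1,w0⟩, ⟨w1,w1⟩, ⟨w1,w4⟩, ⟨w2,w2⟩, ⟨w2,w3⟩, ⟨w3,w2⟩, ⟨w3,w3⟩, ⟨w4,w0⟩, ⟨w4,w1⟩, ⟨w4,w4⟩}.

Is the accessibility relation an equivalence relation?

Yes

Reflexive: yes — every world is R-related to itself.
Symmetric: yes — every pair in R has its reverse in R.
Transitive: yes — every two-step R-path is closed by a direct edge.
So R is an equivalence relation.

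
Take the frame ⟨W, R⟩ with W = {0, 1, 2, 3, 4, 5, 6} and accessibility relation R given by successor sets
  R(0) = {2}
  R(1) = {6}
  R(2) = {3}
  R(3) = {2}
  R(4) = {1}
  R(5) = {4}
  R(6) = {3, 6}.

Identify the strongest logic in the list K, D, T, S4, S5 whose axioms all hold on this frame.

D

Serial (axiom D): yes — every world has a successor (e.g. 0 R 2).
Reflexive (axiom T): no — 0 is not related to itself.
Transitive (axiom 4): no — 0 R 2 and 2 R 3, but not 0 R 3.
Euclidean (axiom 5): no — 0 R 2 and 0 R 2, but not 2 R 2.
So F validates K, D; T would additionally require R to be reflexive. The strongest is D.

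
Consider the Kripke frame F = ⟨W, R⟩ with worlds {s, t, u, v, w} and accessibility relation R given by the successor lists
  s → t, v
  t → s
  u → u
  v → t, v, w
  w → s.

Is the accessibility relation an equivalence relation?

No

Reflexive: no — s is not related to itself.
Symmetric: no — s R v but not v R s.
Transitive: no — s R v and v R w, but not s R w.
So R is not an equivalence relation.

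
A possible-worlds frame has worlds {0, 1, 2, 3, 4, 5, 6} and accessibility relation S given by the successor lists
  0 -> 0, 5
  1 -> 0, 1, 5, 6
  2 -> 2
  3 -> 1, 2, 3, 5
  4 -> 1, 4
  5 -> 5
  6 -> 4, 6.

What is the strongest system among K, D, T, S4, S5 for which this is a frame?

Serial (axiom D): yes — every world has a successor (e.g. 0 S 0).
Reflexive (axiom T): yes — every world is S-related to itself.
Transitive (axiom 4): no — 1 S 6 and 6 S 4, but not 1 S 4.
Euclidean (axiom 5): no — 1 S 0 and 1 S 6, but not 0 S 6.
So F validates K, D, T; S4 would additionally require S to be transitive. The strongest is T.

T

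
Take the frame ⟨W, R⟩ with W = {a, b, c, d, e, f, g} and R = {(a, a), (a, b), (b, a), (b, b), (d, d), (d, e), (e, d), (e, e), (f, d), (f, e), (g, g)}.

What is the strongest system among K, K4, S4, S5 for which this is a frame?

Transitive (axiom 4): yes — every two-step R-path is closed by a direct edge.
Reflexive (axiom T): no — c is not related to itself.
Euclidean (axiom 5): yes — any two successors of a common world are R-related.
So F validates K, K4; S4 would additionally require R to be reflexive. The strongest is K4.

K4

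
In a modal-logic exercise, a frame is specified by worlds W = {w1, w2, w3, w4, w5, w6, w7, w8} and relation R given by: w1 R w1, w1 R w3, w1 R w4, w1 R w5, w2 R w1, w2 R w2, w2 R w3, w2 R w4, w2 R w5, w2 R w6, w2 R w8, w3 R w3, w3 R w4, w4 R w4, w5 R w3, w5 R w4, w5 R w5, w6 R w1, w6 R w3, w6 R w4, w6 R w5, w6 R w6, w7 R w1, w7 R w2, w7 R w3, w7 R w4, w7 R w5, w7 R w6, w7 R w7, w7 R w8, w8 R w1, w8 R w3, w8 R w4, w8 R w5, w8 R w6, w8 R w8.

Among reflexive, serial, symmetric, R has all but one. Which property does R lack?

symmetric

Reflexive: yes — every world is R-related to itself.
Serial: yes — every world has a successor (e.g. w1 R w1).
Symmetric: no — w1 R w3 but not w3 R w1.
Only symmetric fails.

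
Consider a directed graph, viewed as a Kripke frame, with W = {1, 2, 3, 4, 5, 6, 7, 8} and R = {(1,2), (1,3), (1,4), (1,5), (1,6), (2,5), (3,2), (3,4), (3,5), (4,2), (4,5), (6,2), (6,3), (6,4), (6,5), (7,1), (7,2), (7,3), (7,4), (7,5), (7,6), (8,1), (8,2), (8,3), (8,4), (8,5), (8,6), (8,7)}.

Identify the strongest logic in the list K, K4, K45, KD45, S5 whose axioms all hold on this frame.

Transitive (axiom 4): yes — every two-step R-path is closed by a direct edge.
Euclidean (axiom 5): no — 1 R 2 and 1 R 3, but not 2 R 3.
Serial (axiom D): no — 5 has no R-successor.
Reflexive (axiom T): no — 1 is not related to itself.
So F validates K, K4; K45 would additionally require R to be Euclidean. The strongest is K4.

K4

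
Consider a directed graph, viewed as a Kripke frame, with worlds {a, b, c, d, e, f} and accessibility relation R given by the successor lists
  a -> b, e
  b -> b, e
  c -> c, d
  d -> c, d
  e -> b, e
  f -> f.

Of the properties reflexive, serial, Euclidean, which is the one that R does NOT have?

reflexive

Reflexive: no — a is not related to itself.
Serial: yes — every world has a successor (e.g. a R b).
Euclidean: yes — any two successors of a common world are R-related.
Only reflexive fails.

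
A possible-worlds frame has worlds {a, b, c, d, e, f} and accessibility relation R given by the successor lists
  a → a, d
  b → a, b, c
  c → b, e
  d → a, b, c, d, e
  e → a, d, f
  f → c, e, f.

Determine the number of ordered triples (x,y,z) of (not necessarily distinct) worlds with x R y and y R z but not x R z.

Enumerating: (a,d,b), (a,d,c), (a,d,e), (b,a,d), (b,c,e), (c,b,a), (c,b,c), (c,e,a), (c,e,d), (c,e,f), (d,e,f), (e,d,b), … and 7 more.
Total: 19.

19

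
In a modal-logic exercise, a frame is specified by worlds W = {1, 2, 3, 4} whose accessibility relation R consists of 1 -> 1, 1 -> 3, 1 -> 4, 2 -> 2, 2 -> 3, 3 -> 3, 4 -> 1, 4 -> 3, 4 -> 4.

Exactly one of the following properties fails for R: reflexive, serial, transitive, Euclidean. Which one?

Reflexive: yes — every world is R-related to itself.
Serial: yes — every world has a successor (e.g. 1 R 1).
Transitive: yes — every two-step R-path is closed by a direct edge.
Euclidean: no — 1 R 3 and 1 R 4, but not 3 R 4.
Only Euclidean fails.

Euclidean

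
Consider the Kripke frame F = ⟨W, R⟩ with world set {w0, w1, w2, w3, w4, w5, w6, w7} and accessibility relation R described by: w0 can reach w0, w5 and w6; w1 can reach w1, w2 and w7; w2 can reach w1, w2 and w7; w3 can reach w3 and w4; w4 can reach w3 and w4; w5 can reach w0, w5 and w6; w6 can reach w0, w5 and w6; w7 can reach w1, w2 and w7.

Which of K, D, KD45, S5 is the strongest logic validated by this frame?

Serial (axiom D): yes — every world has a successor (e.g. w0 R w0).
Euclidean (axiom 5): yes — any two successors of a common world are R-related.
Transitive (axiom 4): yes — every two-step R-path is closed by a direct edge.
Reflexive (axiom T): yes — every world is R-related to itself.
So F validates K, D, KD45, S5. The strongest is S5.

S5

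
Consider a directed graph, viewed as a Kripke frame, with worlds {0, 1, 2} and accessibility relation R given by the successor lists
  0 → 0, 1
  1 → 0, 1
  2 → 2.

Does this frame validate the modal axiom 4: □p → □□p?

Yes

By correspondence theory, 4 is valid on a frame iff R is transitive.
Transitive: yes — every two-step R-path is closed by a direct edge.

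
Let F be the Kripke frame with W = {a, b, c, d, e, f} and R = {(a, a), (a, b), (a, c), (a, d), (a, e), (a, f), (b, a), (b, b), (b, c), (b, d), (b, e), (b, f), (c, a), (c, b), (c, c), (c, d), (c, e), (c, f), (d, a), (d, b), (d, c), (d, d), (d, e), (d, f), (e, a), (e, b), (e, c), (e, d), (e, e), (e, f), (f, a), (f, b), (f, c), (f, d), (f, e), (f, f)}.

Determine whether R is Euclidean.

Yes

Euclidean: yes — any two successors of a common world are R-related.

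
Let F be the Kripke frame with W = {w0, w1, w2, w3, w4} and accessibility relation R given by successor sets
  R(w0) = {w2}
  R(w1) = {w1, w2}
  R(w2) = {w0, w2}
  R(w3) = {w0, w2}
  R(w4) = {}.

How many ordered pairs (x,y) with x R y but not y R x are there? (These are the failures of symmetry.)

3

Enumerating: (w1,w2), (w3,w0), (w3,w2).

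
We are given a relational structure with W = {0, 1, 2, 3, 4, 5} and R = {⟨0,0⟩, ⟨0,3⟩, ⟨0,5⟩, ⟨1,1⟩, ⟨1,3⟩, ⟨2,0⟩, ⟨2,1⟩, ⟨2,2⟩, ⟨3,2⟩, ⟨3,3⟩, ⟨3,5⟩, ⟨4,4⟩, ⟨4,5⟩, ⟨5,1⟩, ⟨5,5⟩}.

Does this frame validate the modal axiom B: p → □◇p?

The schema B characterises exactly the symmetric frames.
Symmetric: no — 0 R 3 but not 3 R 0.

No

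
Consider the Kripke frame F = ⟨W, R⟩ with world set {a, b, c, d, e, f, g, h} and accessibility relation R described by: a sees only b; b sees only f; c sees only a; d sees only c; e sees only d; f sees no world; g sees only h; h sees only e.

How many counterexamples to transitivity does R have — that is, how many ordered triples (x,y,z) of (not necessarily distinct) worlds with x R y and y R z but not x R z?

6

Enumerating: (a,b,f), (c,a,b), (d,c,a), (e,d,c), (g,h,e), (h,e,d).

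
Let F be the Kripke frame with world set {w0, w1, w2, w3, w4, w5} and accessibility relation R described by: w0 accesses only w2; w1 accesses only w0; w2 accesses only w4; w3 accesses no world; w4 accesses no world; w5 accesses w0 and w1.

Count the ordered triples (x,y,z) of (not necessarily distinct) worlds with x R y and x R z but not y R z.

6

Enumerating: (w0,w2,w2), (w1,w0,w0), (w2,w4,w4), (w5,w0,w0), (w5,w0,w1), (w5,w1,w1).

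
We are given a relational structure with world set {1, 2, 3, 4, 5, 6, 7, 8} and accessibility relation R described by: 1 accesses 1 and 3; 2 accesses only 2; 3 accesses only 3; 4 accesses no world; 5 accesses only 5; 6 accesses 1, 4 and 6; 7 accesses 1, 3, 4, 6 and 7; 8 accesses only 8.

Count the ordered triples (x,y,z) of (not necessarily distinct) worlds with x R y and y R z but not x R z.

1

Enumerating: (6,1,3).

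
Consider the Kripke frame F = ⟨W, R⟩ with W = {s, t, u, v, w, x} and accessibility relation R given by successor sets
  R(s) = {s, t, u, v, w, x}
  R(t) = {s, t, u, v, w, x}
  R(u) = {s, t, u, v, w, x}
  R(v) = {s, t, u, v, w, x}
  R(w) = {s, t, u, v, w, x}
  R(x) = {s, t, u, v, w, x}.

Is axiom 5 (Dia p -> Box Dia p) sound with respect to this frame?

The schema 5 characterises exactly the Euclidean frames.
Euclidean: yes — any two successors of a common world are R-related.

Yes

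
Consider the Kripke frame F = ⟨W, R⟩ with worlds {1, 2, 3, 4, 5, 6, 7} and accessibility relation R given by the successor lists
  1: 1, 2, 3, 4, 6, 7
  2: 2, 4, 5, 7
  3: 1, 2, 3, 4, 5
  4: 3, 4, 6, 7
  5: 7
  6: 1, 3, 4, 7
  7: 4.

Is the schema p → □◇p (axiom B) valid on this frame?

No

Axiom B corresponds to the accessibility relation being symmetric.
Symmetric: no — 1 R 2 but not 2 R 1.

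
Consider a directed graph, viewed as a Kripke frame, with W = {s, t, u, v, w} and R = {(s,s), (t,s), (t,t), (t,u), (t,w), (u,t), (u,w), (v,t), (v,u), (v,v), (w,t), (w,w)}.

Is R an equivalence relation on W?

No

Reflexive: no — u is not related to itself.
Symmetric: no — t R s but not s R t.
Transitive: no — u R t and t R s, but not u R s.
So R is not an equivalence relation.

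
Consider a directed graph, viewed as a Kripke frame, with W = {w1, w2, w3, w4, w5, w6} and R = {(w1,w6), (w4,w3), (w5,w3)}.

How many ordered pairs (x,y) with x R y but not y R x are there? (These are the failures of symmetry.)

Enumerating: (w1,w6), (w4,w3), (w5,w3).

3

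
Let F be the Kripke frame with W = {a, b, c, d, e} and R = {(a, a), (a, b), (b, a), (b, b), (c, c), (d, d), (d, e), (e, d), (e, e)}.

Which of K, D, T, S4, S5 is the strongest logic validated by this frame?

Serial (axiom D): yes — every world has a successor (e.g. a R a).
Reflexive (axiom T): yes — every world is R-related to itself.
Transitive (axiom 4): yes — every two-step R-path is closed by a direct edge.
Euclidean (axiom 5): yes — any two successors of a common world are R-related.
So F validates K, D, T, S4, S5. The strongest is S5.

S5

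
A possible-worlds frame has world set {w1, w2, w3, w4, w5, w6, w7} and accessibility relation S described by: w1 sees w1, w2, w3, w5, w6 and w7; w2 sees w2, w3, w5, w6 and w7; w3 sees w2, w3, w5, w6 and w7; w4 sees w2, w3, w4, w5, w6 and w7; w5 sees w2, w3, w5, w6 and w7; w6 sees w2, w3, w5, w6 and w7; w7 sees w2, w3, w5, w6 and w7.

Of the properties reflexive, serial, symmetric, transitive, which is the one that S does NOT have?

symmetric

Reflexive: yes — every world is S-related to itself.
Serial: yes — every world has a successor (e.g. w1 S w1).
Symmetric: no — w1 S w2 but not w2 S w1.
Transitive: yes — every two-step S-path is closed by a direct edge.
Only symmetric fails.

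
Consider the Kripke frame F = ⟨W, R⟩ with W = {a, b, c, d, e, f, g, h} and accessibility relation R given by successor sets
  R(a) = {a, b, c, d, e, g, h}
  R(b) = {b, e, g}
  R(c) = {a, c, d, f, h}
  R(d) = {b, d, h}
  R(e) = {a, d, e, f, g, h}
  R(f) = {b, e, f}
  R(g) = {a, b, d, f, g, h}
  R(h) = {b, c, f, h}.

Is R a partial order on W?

Reflexive: yes — every world is R-related to itself.
Transitive: no — a R c and c R f, but not a R f.
Antisymmetric: no — a R c and c R a with a ≠ c.
So R is not a partial order.

No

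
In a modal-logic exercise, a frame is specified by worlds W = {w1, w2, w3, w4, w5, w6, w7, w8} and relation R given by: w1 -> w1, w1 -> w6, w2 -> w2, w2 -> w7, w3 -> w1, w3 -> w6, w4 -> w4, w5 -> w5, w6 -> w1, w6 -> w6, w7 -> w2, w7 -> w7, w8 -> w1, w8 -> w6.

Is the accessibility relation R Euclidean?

Euclidean: yes — any two successors of a common world are R-related.

Yes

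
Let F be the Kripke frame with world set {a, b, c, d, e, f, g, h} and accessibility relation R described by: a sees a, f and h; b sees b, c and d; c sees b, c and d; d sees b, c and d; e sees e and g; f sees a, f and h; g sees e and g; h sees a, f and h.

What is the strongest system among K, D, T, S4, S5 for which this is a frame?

Serial (axiom D): yes — every world has a successor (e.g. a R a).
Reflexive (axiom T): yes — every world is R-related to itself.
Transitive (axiom 4): yes — every two-step R-path is closed by a direct edge.
Euclidean (axiom 5): yes — any two successors of a common world are R-related.
So F validates K, D, T, S4, S5. The strongest is S5.

S5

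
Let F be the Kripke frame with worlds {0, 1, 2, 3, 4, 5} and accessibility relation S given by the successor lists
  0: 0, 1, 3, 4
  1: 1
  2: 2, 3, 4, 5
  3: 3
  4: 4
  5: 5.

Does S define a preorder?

Yes

Reflexive: yes — every world is S-related to itself.
Transitive: yes — every two-step S-path is closed by a direct edge.
So S is a preorder.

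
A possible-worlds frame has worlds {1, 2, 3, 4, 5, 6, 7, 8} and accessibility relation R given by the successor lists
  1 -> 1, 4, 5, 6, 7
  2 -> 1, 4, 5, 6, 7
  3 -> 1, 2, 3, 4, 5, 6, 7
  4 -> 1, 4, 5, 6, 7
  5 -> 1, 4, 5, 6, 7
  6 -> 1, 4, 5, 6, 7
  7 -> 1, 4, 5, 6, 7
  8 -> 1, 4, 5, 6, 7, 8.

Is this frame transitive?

Yes

Transitive: yes — every two-step R-path is closed by a direct edge.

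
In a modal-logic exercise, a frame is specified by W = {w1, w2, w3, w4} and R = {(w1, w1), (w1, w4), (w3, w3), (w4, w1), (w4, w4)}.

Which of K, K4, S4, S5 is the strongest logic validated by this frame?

Transitive (axiom 4): yes — every two-step R-path is closed by a direct edge.
Reflexive (axiom T): no — w2 is not related to itself.
Euclidean (axiom 5): yes — any two successors of a common world are R-related.
So F validates K, K4; S4 would additionally require R to be reflexive. The strongest is K4.

K4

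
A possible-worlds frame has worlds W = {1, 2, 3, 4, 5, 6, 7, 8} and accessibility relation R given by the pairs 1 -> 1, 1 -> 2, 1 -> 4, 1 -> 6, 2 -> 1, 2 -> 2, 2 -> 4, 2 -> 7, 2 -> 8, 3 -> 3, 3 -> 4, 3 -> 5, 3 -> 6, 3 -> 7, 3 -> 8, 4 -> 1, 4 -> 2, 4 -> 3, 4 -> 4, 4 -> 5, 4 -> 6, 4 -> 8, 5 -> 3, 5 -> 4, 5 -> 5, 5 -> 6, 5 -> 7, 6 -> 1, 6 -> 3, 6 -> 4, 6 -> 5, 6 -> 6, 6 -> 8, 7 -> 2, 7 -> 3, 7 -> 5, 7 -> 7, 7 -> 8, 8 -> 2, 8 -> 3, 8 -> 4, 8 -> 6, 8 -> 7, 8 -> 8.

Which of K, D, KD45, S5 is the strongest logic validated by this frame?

Serial (axiom D): yes — every world has a successor (e.g. 1 R 1).
Euclidean (axiom 5): no — 1 R 2 and 1 R 6, but not 2 R 6.
Transitive (axiom 4): no — 1 R 2 and 2 R 7, but not 1 R 7.
Reflexive (axiom T): yes — every world is R-related to itself.
So F validates K, D; KD45 would additionally require R to be Euclidean and transitive. The strongest is D.

D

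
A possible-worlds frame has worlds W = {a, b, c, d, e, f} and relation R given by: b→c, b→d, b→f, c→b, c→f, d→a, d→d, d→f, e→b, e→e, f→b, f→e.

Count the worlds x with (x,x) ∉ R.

Enumerating: a, b, c, f.

4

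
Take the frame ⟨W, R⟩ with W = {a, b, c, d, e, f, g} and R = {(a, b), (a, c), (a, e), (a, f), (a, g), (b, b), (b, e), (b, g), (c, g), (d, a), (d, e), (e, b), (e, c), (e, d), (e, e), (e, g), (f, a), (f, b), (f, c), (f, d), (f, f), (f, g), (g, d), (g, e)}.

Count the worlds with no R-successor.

0

R is serial; there are no such worlds.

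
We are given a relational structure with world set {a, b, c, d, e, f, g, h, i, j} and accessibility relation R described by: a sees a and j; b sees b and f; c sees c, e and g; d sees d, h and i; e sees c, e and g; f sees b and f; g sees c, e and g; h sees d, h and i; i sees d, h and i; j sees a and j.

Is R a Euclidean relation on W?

Yes

Euclidean: yes — any two successors of a common world are R-related.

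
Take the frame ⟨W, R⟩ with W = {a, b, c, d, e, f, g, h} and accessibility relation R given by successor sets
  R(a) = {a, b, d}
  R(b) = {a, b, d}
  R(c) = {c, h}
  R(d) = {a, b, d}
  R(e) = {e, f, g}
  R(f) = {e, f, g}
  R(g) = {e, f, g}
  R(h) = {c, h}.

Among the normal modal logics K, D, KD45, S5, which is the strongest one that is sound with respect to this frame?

S5

Serial (axiom D): yes — every world has a successor (e.g. a R a).
Euclidean (axiom 5): yes — any two successors of a common world are R-related.
Transitive (axiom 4): yes — every two-step R-path is closed by a direct edge.
Reflexive (axiom T): yes — every world is R-related to itself.
So F validates K, D, KD45, S5. The strongest is S5.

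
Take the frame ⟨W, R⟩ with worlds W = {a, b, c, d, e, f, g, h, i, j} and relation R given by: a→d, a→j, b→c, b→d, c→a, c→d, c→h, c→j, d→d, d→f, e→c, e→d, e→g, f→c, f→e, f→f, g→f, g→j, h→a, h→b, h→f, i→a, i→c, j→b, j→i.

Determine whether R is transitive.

Transitive: no — a R d and d R f, but not a R f.

No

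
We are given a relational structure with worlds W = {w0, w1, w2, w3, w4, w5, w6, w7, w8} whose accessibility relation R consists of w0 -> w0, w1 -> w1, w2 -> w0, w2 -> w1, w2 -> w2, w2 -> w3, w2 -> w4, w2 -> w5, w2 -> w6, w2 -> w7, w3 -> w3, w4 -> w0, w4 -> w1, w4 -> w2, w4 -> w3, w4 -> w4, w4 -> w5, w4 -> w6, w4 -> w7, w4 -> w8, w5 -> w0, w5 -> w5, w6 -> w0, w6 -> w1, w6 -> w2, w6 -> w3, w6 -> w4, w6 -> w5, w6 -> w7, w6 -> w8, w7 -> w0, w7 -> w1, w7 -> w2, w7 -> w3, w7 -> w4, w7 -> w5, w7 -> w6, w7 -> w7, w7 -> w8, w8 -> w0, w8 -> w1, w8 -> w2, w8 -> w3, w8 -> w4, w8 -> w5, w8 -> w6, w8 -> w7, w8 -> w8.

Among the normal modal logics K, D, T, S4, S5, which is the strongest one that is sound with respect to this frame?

Serial (axiom D): yes — every world has a successor (e.g. w0 R w0).
Reflexive (axiom T): no — w6 is not related to itself.
Transitive (axiom 4): no — w2 R w4 and w4 R w8, but not w2 R w8.
Euclidean (axiom 5): no — w2 R w0 and w2 R w1, but not w0 R w1.
So F validates K, D; T would additionally require R to be reflexive. The strongest is D.

D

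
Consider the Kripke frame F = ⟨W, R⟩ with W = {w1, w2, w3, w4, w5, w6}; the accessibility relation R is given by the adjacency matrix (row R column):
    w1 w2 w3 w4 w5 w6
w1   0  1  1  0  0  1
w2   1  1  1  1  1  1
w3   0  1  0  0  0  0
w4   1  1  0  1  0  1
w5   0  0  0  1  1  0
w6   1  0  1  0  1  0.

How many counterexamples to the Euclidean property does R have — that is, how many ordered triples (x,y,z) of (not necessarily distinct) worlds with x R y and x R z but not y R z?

Enumerating: (w1,w3,w3), (w1,w3,w6), (w1,w6,w2), (w1,w6,w6), (w2,w1,w1), (w2,w1,w4), (w2,w1,w5), (w2,w3,w1), (w2,w3,w3), (w2,w3,w4), (w2,w3,w5), (w2,w3,w6), … and 22 more.
Total: 34.

34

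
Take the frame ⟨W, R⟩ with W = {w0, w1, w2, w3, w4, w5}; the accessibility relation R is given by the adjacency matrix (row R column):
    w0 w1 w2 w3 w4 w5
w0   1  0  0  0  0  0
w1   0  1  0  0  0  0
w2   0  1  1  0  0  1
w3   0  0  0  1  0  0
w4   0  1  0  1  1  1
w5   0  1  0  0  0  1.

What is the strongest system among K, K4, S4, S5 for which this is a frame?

S4

Transitive (axiom 4): yes — every two-step R-path is closed by a direct edge.
Reflexive (axiom T): yes — every world is R-related to itself.
Euclidean (axiom 5): no — w2 R w1 and w2 R w5, but not w1 R w5.
So F validates K, K4, S4; S5 would additionally require R to be Euclidean. The strongest is S4.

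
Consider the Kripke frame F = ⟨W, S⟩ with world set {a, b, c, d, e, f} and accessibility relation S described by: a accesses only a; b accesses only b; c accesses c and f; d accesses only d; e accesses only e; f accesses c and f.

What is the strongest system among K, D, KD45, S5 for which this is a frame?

Serial (axiom D): yes — every world has a successor (e.g. a S a).
Euclidean (axiom 5): yes — any two successors of a common world are S-related.
Transitive (axiom 4): yes — every two-step S-path is closed by a direct edge.
Reflexive (axiom T): yes — every world is S-related to itself.
So F validates K, D, KD45, S5. The strongest is S5.

S5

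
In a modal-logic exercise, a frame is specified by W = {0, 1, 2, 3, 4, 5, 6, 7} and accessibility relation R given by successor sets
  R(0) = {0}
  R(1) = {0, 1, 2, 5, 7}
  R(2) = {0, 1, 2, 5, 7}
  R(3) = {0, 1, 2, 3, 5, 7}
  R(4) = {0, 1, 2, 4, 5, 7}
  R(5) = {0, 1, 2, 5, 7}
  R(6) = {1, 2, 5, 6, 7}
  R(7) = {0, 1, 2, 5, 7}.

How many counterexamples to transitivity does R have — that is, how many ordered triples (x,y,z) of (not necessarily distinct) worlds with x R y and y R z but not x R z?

4

Enumerating: (6,1,0), (6,2,0), (6,5,0), (6,7,0).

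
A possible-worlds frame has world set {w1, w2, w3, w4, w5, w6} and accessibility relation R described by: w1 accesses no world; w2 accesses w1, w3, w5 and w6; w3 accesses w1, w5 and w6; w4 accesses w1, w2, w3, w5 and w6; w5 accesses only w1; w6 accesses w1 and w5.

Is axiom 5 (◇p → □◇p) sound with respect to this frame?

No

The schema 5 characterises exactly the Euclidean frames.
Euclidean: no — w2 R w1 and w2 R w3, but not w1 R w3.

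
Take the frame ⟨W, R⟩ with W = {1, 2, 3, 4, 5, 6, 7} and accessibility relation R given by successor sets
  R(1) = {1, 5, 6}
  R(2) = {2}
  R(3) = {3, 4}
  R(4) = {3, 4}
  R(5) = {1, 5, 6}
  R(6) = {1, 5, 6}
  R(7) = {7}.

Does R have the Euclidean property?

Yes

Euclidean: yes — any two successors of a common world are R-related.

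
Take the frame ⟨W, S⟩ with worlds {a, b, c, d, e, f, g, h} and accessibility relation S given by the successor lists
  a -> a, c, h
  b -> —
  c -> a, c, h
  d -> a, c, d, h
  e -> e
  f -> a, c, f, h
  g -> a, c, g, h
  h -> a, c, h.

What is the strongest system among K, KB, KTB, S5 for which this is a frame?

Symmetric (axiom B): no — d S a but not a S d.
Reflexive (axiom T): no — b is not related to itself.
Euclidean (axiom 5): no — d S a and d S d, but not a S d.
So F validates K; KB would additionally require S to be symmetric. The strongest is K.

K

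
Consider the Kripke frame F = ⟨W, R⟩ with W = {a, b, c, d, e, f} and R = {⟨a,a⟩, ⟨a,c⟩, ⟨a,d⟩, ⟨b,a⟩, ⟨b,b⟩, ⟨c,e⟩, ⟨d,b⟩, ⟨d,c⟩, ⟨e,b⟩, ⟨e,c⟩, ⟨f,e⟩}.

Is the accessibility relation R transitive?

Transitive: no — a R c and c R e, but not a R e.

No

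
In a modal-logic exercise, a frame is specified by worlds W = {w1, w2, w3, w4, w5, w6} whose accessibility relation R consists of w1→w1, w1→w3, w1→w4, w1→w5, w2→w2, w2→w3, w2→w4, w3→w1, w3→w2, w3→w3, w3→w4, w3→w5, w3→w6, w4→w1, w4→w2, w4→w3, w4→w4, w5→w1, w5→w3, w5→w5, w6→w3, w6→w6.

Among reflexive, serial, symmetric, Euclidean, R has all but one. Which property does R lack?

Euclidean

Reflexive: yes — every world is R-related to itself.
Serial: yes — every world has a successor (e.g. w1 R w1).
Symmetric: yes — every pair in R has its reverse in R.
Euclidean: no — w1 R w4 and w1 R w5, but not w4 R w5.
Only Euclidean fails.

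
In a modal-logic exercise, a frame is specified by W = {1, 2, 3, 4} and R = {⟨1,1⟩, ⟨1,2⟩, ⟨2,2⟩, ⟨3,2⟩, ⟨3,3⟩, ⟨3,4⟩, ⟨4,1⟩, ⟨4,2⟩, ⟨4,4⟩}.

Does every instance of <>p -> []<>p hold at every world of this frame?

By correspondence theory, 5 is valid on a frame iff R is Euclidean.
Euclidean: no — 3 R 2 and 3 R 4, but not 2 R 4.

No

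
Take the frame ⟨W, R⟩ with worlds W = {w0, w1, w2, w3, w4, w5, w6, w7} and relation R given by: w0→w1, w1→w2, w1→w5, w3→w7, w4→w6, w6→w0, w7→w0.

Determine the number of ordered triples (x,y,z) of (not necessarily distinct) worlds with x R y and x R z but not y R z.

Enumerating: (w0,w1,w1), (w1,w2,w2), (w1,w2,w5), (w1,w5,w2), (w1,w5,w5), (w3,w7,w7), (w4,w6,w6), (w6,w0,w0), (w7,w0,w0).

9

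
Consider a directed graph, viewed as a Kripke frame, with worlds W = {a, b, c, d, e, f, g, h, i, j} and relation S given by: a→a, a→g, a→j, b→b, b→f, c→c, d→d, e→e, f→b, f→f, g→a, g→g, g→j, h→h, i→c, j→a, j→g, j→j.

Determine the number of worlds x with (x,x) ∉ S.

1

Enumerating: i.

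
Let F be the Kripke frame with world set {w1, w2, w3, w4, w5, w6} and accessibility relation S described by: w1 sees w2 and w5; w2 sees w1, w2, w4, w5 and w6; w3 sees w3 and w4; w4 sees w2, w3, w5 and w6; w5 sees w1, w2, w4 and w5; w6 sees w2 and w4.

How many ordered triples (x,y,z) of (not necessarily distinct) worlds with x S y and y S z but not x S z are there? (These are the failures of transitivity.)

24

Enumerating: (w1,w2,w1), (w1,w2,w4), (w1,w2,w6), (w1,w5,w1), (w1,w5,w4), (w2,w4,w3), (w3,w4,w2), (w3,w4,w5), (w3,w4,w6), (w4,w2,w1), (w4,w2,w4), (w4,w3,w4), … and 12 more.
Total: 24.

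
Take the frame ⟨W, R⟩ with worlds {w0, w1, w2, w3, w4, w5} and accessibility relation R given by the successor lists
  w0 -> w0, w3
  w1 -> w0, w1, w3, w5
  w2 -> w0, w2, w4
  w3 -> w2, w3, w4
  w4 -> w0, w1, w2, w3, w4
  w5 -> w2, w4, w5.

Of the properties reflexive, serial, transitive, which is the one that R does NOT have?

Reflexive: yes — every world is R-related to itself.
Serial: yes — every world has a successor (e.g. w0 R w0).
Transitive: no — w0 R w3 and w3 R w2, but not w0 R w2.
Only transitive fails.

transitive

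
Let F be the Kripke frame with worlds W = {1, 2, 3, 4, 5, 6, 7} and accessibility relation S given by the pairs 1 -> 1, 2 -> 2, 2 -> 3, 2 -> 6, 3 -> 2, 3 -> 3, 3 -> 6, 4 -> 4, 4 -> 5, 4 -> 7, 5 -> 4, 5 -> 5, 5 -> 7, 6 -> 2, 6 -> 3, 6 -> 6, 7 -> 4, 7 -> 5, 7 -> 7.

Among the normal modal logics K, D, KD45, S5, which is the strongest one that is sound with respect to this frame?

Serial (axiom D): yes — every world has a successor (e.g. 1 S 1).
Euclidean (axiom 5): yes — any two successors of a common world are S-related.
Transitive (axiom 4): yes — every two-step S-path is closed by a direct edge.
Reflexive (axiom T): yes — every world is S-related to itself.
So F validates K, D, KD45, S5. The strongest is S5.

S5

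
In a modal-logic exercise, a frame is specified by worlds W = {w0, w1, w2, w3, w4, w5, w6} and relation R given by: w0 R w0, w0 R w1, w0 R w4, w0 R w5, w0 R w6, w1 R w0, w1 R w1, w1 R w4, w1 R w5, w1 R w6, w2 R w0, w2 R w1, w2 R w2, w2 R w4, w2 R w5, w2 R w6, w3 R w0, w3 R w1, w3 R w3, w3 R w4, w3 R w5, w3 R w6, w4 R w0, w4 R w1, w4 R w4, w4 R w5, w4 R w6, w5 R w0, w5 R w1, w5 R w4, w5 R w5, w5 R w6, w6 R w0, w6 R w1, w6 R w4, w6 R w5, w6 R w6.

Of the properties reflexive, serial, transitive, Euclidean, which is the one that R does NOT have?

Euclidean

Reflexive: yes — every world is R-related to itself.
Serial: yes — every world has a successor (e.g. w0 R w0).
Transitive: yes — every two-step R-path is closed by a direct edge.
Euclidean: no — w2 R w0 and w2 R w2, but not w0 R w2.
Only Euclidean fails.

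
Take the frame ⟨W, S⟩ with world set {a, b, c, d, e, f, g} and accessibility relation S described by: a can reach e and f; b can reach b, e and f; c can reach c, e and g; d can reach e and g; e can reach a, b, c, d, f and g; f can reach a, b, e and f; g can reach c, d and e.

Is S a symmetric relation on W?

Yes

Symmetric: yes — every pair in S has its reverse in S.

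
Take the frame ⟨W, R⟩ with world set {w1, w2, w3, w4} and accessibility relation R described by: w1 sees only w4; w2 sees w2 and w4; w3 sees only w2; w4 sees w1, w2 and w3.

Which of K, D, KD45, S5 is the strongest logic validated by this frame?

Serial (axiom D): yes — every world has a successor (e.g. w1 R w4).
Euclidean (axiom 5): no — w4 R w1 and w4 R w2, but not w1 R w2.
Transitive (axiom 4): no — w1 R w4 and w4 R w2, but not w1 R w2.
Reflexive (axiom T): no — w1 is not related to itself.
So F validates K, D; KD45 would additionally require R to be Euclidean and transitive. The strongest is D.

D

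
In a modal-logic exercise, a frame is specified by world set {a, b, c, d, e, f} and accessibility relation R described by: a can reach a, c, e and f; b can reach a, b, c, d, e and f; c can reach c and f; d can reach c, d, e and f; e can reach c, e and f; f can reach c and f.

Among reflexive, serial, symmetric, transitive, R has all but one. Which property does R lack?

Reflexive: yes — every world is R-related to itself.
Serial: yes — every world has a successor (e.g. a R a).
Symmetric: no — a R c but not c R a.
Transitive: yes — every two-step R-path is closed by a direct edge.
Only symmetric fails.

symmetric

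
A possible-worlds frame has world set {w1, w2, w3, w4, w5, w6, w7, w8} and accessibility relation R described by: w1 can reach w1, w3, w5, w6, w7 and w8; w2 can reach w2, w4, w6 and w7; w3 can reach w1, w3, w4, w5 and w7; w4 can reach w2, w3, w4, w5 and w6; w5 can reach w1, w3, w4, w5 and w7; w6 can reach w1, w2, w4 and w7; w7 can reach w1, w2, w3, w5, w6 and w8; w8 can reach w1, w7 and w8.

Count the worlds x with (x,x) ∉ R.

Enumerating: w6, w7.

2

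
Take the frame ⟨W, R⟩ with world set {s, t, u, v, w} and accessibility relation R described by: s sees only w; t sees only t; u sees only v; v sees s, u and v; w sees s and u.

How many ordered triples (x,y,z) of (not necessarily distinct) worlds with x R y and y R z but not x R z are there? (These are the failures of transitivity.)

7

Enumerating: (s,w,s), (s,w,u), (u,v,s), (u,v,u), (v,s,w), (w,s,w), (w,u,v).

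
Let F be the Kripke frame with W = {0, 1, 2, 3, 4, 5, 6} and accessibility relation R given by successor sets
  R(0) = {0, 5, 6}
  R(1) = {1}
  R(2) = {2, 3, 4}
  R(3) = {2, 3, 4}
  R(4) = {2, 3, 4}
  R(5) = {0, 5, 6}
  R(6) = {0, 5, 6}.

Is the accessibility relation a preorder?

Reflexive: yes — every world is R-related to itself.
Transitive: yes — every two-step R-path is closed by a direct edge.
So R is a preorder.

Yes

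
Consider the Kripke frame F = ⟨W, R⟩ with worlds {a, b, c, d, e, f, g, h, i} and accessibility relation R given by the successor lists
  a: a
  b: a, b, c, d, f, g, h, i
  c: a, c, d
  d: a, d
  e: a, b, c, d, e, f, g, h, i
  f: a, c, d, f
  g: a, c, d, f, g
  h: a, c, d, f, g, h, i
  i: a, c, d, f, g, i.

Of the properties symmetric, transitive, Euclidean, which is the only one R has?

transitive

Symmetric: no — b R a but not a R b.
Transitive: yes — every two-step R-path is closed by a direct edge.
Euclidean: no — b R a and b R c, but not a R c.
Only transitive holds.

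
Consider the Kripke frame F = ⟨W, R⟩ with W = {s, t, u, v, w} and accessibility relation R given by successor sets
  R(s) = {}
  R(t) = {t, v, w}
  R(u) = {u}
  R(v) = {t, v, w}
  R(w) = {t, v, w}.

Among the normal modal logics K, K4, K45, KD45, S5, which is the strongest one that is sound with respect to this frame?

K45

Transitive (axiom 4): yes — every two-step R-path is closed by a direct edge.
Euclidean (axiom 5): yes — any two successors of a common world are R-related.
Serial (axiom D): no — s has no R-successor.
Reflexive (axiom T): no — s is not related to itself.
So F validates K, K4, K45; KD45 would additionally require R to be serial. The strongest is K45.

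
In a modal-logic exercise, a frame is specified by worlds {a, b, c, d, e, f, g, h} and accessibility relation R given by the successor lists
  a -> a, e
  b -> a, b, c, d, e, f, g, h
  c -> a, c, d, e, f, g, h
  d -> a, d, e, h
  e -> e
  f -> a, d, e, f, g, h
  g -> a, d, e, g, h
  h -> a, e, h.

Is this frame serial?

Serial: yes — every world has a successor (e.g. a R a).

Yes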